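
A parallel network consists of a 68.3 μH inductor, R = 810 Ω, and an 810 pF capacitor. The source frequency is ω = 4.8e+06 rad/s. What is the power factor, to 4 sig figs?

X_L = ωL = 327.8 Ω
X_C = 1/(ωC) = 257.2 Ω
Parallel: admittances add. Y = 1/R + 1/(jωL) + jωC
Y = (0.001235 + j0.0008377) S
|Y| = 0.001492 S → |Z| = 1/|Y| = 670.3 Ω, ∠Z = −∠Y = -34.16°
cos φ = cos(-34.16°) = 0.8275

0.8275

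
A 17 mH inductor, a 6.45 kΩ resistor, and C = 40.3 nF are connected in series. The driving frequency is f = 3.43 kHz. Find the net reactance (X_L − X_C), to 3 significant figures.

-785 Ω

ω = 2πf = 21550 rad/s
X_L = ωL = 366 Ω
X_C = 1/(ωC) = 1150 Ω
X = 366 − 1150 = -785 Ω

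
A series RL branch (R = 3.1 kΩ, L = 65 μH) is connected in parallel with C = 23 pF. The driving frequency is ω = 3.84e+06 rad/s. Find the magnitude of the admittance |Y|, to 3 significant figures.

X_L = ωL = 250 Ω
X_C = 1/(ωC) = 11300 Ω
Branch 1 (R+jX_L): Z₁ = 3100 + j250 Ω, |Z₁| = 3110 Ω
Branch 2 (−jX_C): Z₂ = −j11300 Ω
Parallel: Z = Z₁Z₂/(Z₁+Z₂), |Z| = 3060 Ω, ∠Z = -11.0°
|Y| = 1/|Z| = 327 μS

327 μS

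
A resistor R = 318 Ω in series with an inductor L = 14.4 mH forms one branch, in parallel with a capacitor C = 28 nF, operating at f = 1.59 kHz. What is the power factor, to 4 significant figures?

0.9453

ω = 2πf = 9990 rad/s
X_L = ωL = 143.9 Ω
X_C = 1/(ωC) = 3575 Ω
Branch 1 (R+jX_L): Z₁ = 318.0 + j143.9 Ω, |Z₁| = 349.0 Ω
Branch 2 (−jX_C): Z₂ = −j3575 Ω
Parallel: Z = Z₁Z₂/(Z₁+Z₂), |Z| = 362.1 Ω, ∠Z = 19.05°
cos φ = cos(19.05°) = 0.9453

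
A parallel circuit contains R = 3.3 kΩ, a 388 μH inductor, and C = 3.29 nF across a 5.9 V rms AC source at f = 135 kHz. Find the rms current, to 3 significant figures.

ω = 2πf = 848200 rad/s
X_L = ωL = 329 Ω
X_C = 1/(ωC) = 358 Ω
Parallel: admittances add. Y = 1/R + 1/(jωL) + jωC
Y = (0.000303 − j0.000248) S
|Y| = 0.000391 S → |Z| = 1/|Y| = 2550 Ω, ∠Z = −∠Y = 39.3°
I = V/|Z| = 5.9/2550 = 2.31 mA

2.31 mA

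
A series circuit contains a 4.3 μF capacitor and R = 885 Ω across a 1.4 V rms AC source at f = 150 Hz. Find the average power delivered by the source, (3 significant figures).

ω = 2πf = 942.5 rad/s
X_C = 1/(ωC) = 247 Ω
Z = 885 − j247 Ω
|Z| = √(885² + 247²) = 919 Ω
∠Z = arctan(-247/885) = -15.6°
I = V/|Z| = 1.52 mA
P = VI cos φ = 1.4 × 0.00152 × cos(-15.6°) = 2.05 mW

2.05 mW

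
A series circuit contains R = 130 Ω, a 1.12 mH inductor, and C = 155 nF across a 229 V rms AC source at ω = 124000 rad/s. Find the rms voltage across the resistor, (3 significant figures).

X_L = ωL = 139 Ω
X_C = 1/(ωC) = 52.0 Ω
Net reactance X = X_L − X_C = 86.9 Ω
Z = 130 + j86.9 Ω
|Z| = √(130² + 86.9²) = 156 Ω
I = V/|Z| = 1.46 A
V_R = I·|Z_R| = 1.46 × 130 = 190 V

190 V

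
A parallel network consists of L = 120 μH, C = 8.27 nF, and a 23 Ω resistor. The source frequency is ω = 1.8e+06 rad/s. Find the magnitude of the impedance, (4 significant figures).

22.39 Ω

X_L = ωL = 216.0 Ω
X_C = 1/(ωC) = 67.18 Ω
Parallel: admittances add. Y = 1/R + 1/(jωL) + jωC
Y = (0.04348 + j0.01026) S
|Y| = 0.04467 S → |Z| = 1/|Y| = 22.39 Ω, ∠Z = −∠Y = -13.27°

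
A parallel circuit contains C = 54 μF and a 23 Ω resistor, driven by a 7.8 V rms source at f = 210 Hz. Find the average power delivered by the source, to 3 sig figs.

2.65 W

ω = 2πf = 1319 rad/s
X_C = 1/(ωC) = 14.0 Ω
Parallel: admittances add. Y = 1/R + jωC
Y = (0.0435 + j0.0713) S
|Y| = 0.0835 S → |Z| = 1/|Y| = 12.0 Ω, ∠Z = −∠Y = -58.6°
I = V/|Z| = 651 mA
P = VI cos φ = 7.8 × 0.651 × cos(-58.6°) = 2.65 W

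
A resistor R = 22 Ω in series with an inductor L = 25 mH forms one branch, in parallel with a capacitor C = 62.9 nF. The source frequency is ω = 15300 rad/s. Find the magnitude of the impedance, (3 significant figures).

606 Ω

X_L = ωL = 382 Ω
X_C = 1/(ωC) = 1040 Ω
Branch 1 (R+jX_L): Z₁ = 22.0 + j382 Ω, |Z₁| = 383 Ω
Branch 2 (−jX_C): Z₂ = −j1040 Ω
Parallel: Z = Z₁Z₂/(Z₁+Z₂), |Z| = 606 Ω, ∠Z = 84.8°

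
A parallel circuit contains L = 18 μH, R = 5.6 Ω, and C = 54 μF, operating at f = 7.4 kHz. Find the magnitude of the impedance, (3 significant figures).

ω = 2πf = 46500 rad/s
X_L = ωL = 0.837 Ω
X_C = 1/(ωC) = 0.398 Ω
Parallel: admittances add. Y = 1/R + 1/(jωL) + jωC
Y = (0.179 + j1.32) S
|Y| = 1.33 S → |Z| = 1/|Y| = 0.753 Ω, ∠Z = −∠Y = -82.3°

0.753 Ω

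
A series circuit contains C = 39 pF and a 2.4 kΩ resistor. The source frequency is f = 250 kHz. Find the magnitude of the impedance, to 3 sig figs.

16500 Ω

ω = 2πf = 1.571e+06 rad/s
X_C = 1/(ωC) = 16300 Ω
Z = 2400 − j16300 Ω
|Z| = √(2400² + 16300²) = 16500 Ω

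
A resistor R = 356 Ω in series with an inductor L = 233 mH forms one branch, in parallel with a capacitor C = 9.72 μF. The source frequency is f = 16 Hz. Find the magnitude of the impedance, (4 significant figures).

344.0 Ω

ω = 2πf = 100.5 rad/s
X_L = ωL = 23.42 Ω
X_C = 1/(ωC) = 1023 Ω
Branch 1 (R+jX_L): Z₁ = 356.0 + j23.42 Ω, |Z₁| = 356.8 Ω
Branch 2 (−jX_C): Z₂ = −j1023 Ω
Parallel: Z = Z₁Z₂/(Z₁+Z₂), |Z| = 344.0 Ω, ∠Z = -15.83°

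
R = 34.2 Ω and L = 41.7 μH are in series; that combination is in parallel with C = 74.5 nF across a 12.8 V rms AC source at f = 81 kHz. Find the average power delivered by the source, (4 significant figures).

ω = 2πf = 508900 rad/s
X_L = ωL = 21.22 Ω
X_C = 1/(ωC) = 26.37 Ω
Branch 1 (R+jX_L): Z₁ = 34.20 + j21.22 Ω, |Z₁| = 40.25 Ω
Branch 2 (−jX_C): Z₂ = −j26.37 Ω
Parallel: Z = Z₁Z₂/(Z₁+Z₂), |Z| = 30.69 Ω, ∠Z = -49.61°
I = V/|Z| = 417.0 mA
P = VI cos φ = 12.8 × 0.4170 × cos(-49.61°) = 3.459 W

3.459 W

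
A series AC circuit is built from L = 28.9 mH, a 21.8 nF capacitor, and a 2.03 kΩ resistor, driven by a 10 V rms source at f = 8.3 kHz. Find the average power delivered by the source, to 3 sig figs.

45.0 mW

ω = 2πf = 52150 rad/s
X_L = ωL = 1510 Ω
X_C = 1/(ωC) = 880 Ω
Net reactance X = X_L − X_C = 628 Ω
Z = 2030 + j628 Ω
|Z| = √(2030² + 628²) = 2120 Ω
∠Z = arctan(628/2030) = 17.2°
I = V/|Z| = 4.71 mA
P = VI cos φ = 10 × 0.00471 × cos(17.2°) = 45.0 mW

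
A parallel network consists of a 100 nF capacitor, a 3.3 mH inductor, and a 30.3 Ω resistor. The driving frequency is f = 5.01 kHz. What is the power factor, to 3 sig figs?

ω = 2πf = 31480 rad/s
X_L = ωL = 104 Ω
X_C = 1/(ωC) = 318 Ω
Parallel: admittances add. Y = 1/R + 1/(jωL) + jωC
Y = (0.0330 − j0.00648) S
|Y| = 0.0336 S → |Z| = 1/|Y| = 29.7 Ω, ∠Z = −∠Y = 11.1°
cos φ = cos(11.1°) = 0.981

0.981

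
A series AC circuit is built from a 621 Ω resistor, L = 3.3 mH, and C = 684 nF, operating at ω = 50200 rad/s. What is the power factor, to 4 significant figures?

0.9767

X_L = ωL = 165.7 Ω
X_C = 1/(ωC) = 29.12 Ω
Net reactance X = X_L − X_C = 136.5 Ω
Z = 621.0 + j136.5 Ω
|Z| = √(621.0² + 136.5²) = 635.8 Ω
∠Z = arctan(136.5/621.0) = 12.40°
cos φ = cos(12.40°) = 0.9767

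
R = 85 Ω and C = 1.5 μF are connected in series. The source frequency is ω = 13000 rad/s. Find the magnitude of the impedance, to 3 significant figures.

X_C = 1/(ωC) = 51.3 Ω
Z = 85.0 − j51.3 Ω
|Z| = √(85.0² + 51.3²) = 99.3 Ω

99.3 Ω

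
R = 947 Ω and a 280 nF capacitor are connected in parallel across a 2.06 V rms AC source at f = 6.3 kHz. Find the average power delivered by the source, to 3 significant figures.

4.48 mW

ω = 2πf = 39580 rad/s
X_C = 1/(ωC) = 90.2 Ω
Parallel: admittances add. Y = 1/R + jωC
Y = (0.00106 + j0.0111) S
|Y| = 0.0111 S → |Z| = 1/|Y| = 89.8 Ω, ∠Z = −∠Y = -84.6°
I = V/|Z| = 22.9 mA
P = VI cos φ = 2.06 × 0.0229 × cos(-84.6°) = 4.48 mW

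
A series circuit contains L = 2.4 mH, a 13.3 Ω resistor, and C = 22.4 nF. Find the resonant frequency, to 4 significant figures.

21.71 kHz

ω₀ = 1/√(LC) = 1/√(0.0024 × 2.24e-08) = 136400 rad/s
f₀ = ω₀/(2π) = 21.71 kHz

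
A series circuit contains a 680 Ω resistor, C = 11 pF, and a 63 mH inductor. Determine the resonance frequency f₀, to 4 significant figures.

191.2 kHz

ω₀ = 1/√(LC) = 1/√(0.063 × 1.1e-11) = 1.201e+06 rad/s
f₀ = ω₀/(2π) = 191.2 kHz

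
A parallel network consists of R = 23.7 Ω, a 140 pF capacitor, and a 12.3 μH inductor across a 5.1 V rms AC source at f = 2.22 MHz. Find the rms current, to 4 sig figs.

216.1 mA

ω = 2πf = 1.395e+07 rad/s
X_L = ωL = 171.6 Ω
X_C = 1/(ωC) = 512.1 Ω
Parallel: admittances add. Y = 1/R + 1/(jωL) + jωC
Y = (0.04219 − j0.003876) S
|Y| = 0.04237 S → |Z| = 1/|Y| = 23.60 Ω, ∠Z = −∠Y = 5.248°
I = V/|Z| = 5.1/23.60 = 216.1 mA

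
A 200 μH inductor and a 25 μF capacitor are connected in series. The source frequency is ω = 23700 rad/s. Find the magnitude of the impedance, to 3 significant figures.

X_L = ωL = 4.74 Ω
X_C = 1/(ωC) = 1.69 Ω
Net reactance X = X_L − X_C = 3.05 Ω
Z = j3.05 Ω
|Z| = √(0² + 3.05²) = 3.05 Ω

3.05 Ω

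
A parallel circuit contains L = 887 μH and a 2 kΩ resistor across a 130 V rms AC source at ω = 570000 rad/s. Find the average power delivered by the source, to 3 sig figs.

X_L = ωL = 506 Ω
Parallel: admittances add. Y = 1/R + 1/(jωL)
Y = (0.000500 − j0.00198) S
|Y| = 0.00204 S → |Z| = 1/|Y| = 490 Ω, ∠Z = −∠Y = 75.8°
I = V/|Z| = 265 mA
P = VI cos φ = 130 × 0.265 × cos(75.8°) = 8.45 W

8.45 W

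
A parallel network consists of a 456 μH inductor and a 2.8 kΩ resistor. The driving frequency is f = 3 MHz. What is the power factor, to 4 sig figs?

0.9508

ω = 2πf = 1.885e+07 rad/s
X_L = ωL = 8595 Ω
Parallel: admittances add. Y = 1/R + 1/(jωL)
Y = (0.0003571 − j0.0001163) S
|Y| = 0.0003756 S → |Z| = 1/|Y| = 2662 Ω, ∠Z = −∠Y = 18.04°
cos φ = cos(18.04°) = 0.9508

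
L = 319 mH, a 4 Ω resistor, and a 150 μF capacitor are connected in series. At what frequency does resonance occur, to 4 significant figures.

ω₀ = 1/√(LC) = 1/√(0.319 × 0.00015) = 144.6 rad/s
f₀ = ω₀/(2π) = 23.01 Hz

23.01 Hz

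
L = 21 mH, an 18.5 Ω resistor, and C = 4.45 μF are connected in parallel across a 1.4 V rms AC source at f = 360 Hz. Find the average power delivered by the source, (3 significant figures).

ω = 2πf = 2262 rad/s
X_L = ωL = 47.5 Ω
X_C = 1/(ωC) = 99.3 Ω
Parallel: admittances add. Y = 1/R + 1/(jωL) + jωC
Y = (0.0541 − j0.0110) S
|Y| = 0.0552 S → |Z| = 1/|Y| = 18.1 Ω, ∠Z = −∠Y = 11.5°
I = V/|Z| = 77.2 mA
P = VI cos φ = 1.4 × 0.0772 × cos(11.5°) = 106 mW

106 mW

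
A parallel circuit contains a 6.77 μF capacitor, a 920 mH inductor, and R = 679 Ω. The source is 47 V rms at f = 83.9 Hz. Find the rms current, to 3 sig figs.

ω = 2πf = 527.2 rad/s
X_L = ωL = 485 Ω
X_C = 1/(ωC) = 280 Ω
Parallel: admittances add. Y = 1/R + 1/(jωL) + jωC
Y = (0.00147 + j0.00151) S
|Y| = 0.00211 S → |Z| = 1/|Y| = 475 Ω, ∠Z = −∠Y = -45.7°
I = V/|Z| = 47/475 = 99.0 mA

99.0 mA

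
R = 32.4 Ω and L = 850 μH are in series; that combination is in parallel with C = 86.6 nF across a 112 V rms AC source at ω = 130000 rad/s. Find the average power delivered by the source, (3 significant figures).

30.7 W

X_L = ωL = 110 Ω
X_C = 1/(ωC) = 88.8 Ω
Branch 1 (R+jX_L): Z₁ = 32.4 + j110 Ω, |Z₁| = 115 Ω
Branch 2 (−jX_C): Z₂ = −j88.8 Ω
Parallel: Z = Z₁Z₂/(Z₁+Z₂), |Z| = 262 Ω, ∠Z = -50.1°
I = V/|Z| = 427 mA
P = VI cos φ = 112 × 0.427 × cos(-50.1°) = 30.7 W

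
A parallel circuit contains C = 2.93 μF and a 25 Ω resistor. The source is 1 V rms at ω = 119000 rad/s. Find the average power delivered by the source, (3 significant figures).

X_C = 1/(ωC) = 2.87 Ω
Parallel: admittances add. Y = 1/R + jωC
Y = (0.0400 + j0.349) S
|Y| = 0.351 S → |Z| = 1/|Y| = 2.85 Ω, ∠Z = −∠Y = -83.5°
I = V/|Z| = 351 mA
P = VI cos φ = 1 × 0.351 × cos(-83.5°) = 40.0 mW

40.0 mW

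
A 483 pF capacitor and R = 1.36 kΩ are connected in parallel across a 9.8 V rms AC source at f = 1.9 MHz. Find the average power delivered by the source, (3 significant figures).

ω = 2πf = 1.194e+07 rad/s
X_C = 1/(ωC) = 173 Ω
Parallel: admittances add. Y = 1/R + jωC
Y = (0.000735 + j0.00577) S
|Y| = 0.00581 S → |Z| = 1/|Y| = 172 Ω, ∠Z = −∠Y = -82.7°
I = V/|Z| = 57.0 mA
P = VI cos φ = 9.8 × 0.0570 × cos(-82.7°) = 70.6 mW

70.6 mW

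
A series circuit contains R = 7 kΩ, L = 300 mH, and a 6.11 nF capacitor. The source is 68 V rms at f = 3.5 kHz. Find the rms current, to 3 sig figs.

ω = 2πf = 21990 rad/s
X_L = ωL = 6600 Ω
X_C = 1/(ωC) = 7440 Ω
Net reactance X = X_L − X_C = -845 Ω
Z = 7000 − j845 Ω
|Z| = √(7000² + 845²) = 7050 Ω
I = V/|Z| = 68/7050 = 9.64 mA

9.64 mA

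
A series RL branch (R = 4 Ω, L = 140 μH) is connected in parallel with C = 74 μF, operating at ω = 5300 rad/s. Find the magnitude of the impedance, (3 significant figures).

2.36 Ω

X_L = ωL = 0.742 Ω
X_C = 1/(ωC) = 2.55 Ω
Branch 1 (R+jX_L): Z₁ = 4.00 + j0.742 Ω, |Z₁| = 4.07 Ω
Branch 2 (−jX_C): Z₂ = −j2.55 Ω
Parallel: Z = Z₁Z₂/(Z₁+Z₂), |Z| = 2.36 Ω, ∠Z = -55.2°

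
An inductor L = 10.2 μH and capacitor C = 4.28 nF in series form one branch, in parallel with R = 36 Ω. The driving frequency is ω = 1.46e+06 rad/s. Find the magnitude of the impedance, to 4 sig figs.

X_L = ωL = 14.89 Ω
X_C = 1/(ωC) = 160.0 Ω
Branch 1: Z₁ = R = 36.00 Ω
Branch 2 (series LC): Z₂ = j(X_L − X_C) = −j145.1 Ω
Parallel: Z = Z₁Z₂/(Z₁+Z₂), |Z| = 34.94 Ω, ∠Z = -13.93°

34.94 Ω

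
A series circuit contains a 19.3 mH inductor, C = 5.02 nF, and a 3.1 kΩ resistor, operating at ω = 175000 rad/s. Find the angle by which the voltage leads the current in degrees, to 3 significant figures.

X_L = ωL = 3380 Ω
X_C = 1/(ωC) = 1140 Ω
Net reactance X = X_L − X_C = 2240 Ω
Z = 3100 + j2240 Ω
|Z| = √(3100² + 2240²) = 3820 Ω
∠Z = arctan(2240/3100) = 35.8°

35.8°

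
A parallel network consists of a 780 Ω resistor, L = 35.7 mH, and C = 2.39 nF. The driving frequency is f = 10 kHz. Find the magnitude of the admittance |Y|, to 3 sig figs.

ω = 2πf = 62830 rad/s
X_L = ωL = 2240 Ω
X_C = 1/(ωC) = 6660 Ω
Parallel: admittances add. Y = 1/R + 1/(jωL) + jωC
Y = (0.00128 − j0.000296) S
|Y| = 0.00132 S → |Z| = 1/|Y| = 760 Ω, ∠Z = −∠Y = 13.0°

1.32 mS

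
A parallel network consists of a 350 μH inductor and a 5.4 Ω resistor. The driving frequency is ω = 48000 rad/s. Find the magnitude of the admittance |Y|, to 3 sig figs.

195 mS

X_L = ωL = 16.8 Ω
Parallel: admittances add. Y = 1/R + 1/(jωL)
Y = (0.185 − j0.0595) S
|Y| = 0.195 S → |Z| = 1/|Y| = 5.14 Ω, ∠Z = −∠Y = 17.8°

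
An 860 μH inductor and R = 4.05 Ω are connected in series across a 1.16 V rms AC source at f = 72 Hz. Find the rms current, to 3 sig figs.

ω = 2πf = 452.4 rad/s
X_L = ωL = 0.389 Ω
Z = 4.05 + j0.389 Ω
|Z| = √(4.05² + 0.389²) = 4.07 Ω
I = V/|Z| = 1.16/4.07 = 285 mA

285 mA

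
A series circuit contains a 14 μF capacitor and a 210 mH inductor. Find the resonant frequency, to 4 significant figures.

92.82 Hz

ω₀ = 1/√(LC) = 1/√(0.21 × 1.4e-05) = 583.2 rad/s
f₀ = ω₀/(2π) = 92.82 Hz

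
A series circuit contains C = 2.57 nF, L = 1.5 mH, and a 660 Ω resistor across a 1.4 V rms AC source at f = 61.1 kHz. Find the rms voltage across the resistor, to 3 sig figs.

ω = 2πf = 383900 rad/s
X_L = ωL = 576 Ω
X_C = 1/(ωC) = 1010 Ω
Net reactance X = X_L − X_C = -438 Ω
Z = 660 − j438 Ω
|Z| = √(660² + 438²) = 792 Ω
I = V/|Z| = 1.77 mA
V_R = I·|Z_R| = 0.00177 × 660 = 1.17 V

1.17 V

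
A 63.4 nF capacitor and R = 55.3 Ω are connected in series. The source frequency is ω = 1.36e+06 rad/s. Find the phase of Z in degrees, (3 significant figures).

-11.8°

X_C = 1/(ωC) = 11.6 Ω
Z = 55.3 − j11.6 Ω
|Z| = √(55.3² + 11.6²) = 56.5 Ω
∠Z = arctan(-11.6/55.3) = -11.8°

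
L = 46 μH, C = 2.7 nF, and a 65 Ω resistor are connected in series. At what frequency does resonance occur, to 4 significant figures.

ω₀ = 1/√(LC) = 1/√(4.6e-05 × 2.7e-09) = 2.838e+06 rad/s
f₀ = ω₀/(2π) = 451.6 kHz

451.6 kHz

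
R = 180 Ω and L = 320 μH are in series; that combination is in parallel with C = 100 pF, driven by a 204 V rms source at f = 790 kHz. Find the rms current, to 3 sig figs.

ω = 2πf = 4.964e+06 rad/s
X_L = ωL = 1590 Ω
X_C = 1/(ωC) = 2010 Ω
Branch 1 (R+jX_L): Z₁ = 180 + j1590 Ω, |Z₁| = 1600 Ω
Branch 2 (−jX_C): Z₂ = −j2010 Ω
Parallel: Z = Z₁Z₂/(Z₁+Z₂), |Z| = 6960 Ω, ∠Z = 60.6°
I = V/|Z| = 204/6960 = 29.3 mA

29.3 mA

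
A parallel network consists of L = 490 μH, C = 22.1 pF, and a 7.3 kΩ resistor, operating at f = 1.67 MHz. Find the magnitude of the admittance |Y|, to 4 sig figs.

142.0 μS

ω = 2πf = 1.049e+07 rad/s
X_L = ωL = 5142 Ω
X_C = 1/(ωC) = 4312 Ω
Parallel: admittances add. Y = 1/R + 1/(jωL) + jωC
Y = (0.0001370 + j3.74e-05) S
|Y| = 0.0001420 S → |Z| = 1/|Y| = 7042 Ω, ∠Z = −∠Y = -15.27°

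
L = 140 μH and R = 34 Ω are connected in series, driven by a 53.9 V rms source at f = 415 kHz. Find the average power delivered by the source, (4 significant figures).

734.8 mW

ω = 2πf = 2.608e+06 rad/s
X_L = ωL = 365.1 Ω
Z = 34.00 + j365.1 Ω
|Z| = √(34.00² + 365.1²) = 366.6 Ω
∠Z = arctan(365.1/34.00) = 84.68°
I = V/|Z| = 147.0 mA
P = VI cos φ = 53.9 × 0.1470 × cos(84.68°) = 734.8 mW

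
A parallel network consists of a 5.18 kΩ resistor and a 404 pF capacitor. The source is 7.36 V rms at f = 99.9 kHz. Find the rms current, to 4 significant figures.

ω = 2πf = 627700 rad/s
X_C = 1/(ωC) = 3943 Ω
Parallel: admittances add. Y = 1/R + jωC
Y = (0.0001931 + j0.0002536) S
|Y| = 0.0003187 S → |Z| = 1/|Y| = 3138 Ω, ∠Z = −∠Y = -52.72°
I = V/|Z| = 7.36/3138 = 2.346 mA

2.346 mA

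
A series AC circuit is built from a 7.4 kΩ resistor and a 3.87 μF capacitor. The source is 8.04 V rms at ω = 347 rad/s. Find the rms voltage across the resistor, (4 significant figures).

8.000 V

X_C = 1/(ωC) = 744.7 Ω
Z = 7400 − j744.7 Ω
|Z| = √(7400² + 744.7²) = 7437 Ω
I = V/|Z| = 1.081 mA
V_R = I·|Z_R| = 0.001081 × 7400 = 8.000 V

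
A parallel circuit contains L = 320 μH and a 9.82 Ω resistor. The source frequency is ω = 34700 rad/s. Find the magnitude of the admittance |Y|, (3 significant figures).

X_L = ωL = 11.1 Ω
Parallel: admittances add. Y = 1/R + 1/(jωL)
Y = (0.102 − j0.0901) S
|Y| = 0.136 S → |Z| = 1/|Y| = 7.36 Ω, ∠Z = −∠Y = 41.5°

136 mS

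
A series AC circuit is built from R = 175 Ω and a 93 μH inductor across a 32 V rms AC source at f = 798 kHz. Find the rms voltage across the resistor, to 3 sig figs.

11.2 V

ω = 2πf = 5.014e+06 rad/s
X_L = ωL = 466 Ω
Z = 175 + j466 Ω
|Z| = √(175² + 466²) = 498 Ω
I = V/|Z| = 64.2 mA
V_R = I·|Z_R| = 0.0642 × 175 = 11.2 V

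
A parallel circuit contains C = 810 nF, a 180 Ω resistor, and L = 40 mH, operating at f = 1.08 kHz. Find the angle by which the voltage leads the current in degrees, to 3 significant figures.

ω = 2πf = 6786 rad/s
X_L = ωL = 271 Ω
X_C = 1/(ωC) = 182 Ω
Parallel: admittances add. Y = 1/R + 1/(jωL) + jωC
Y = (0.00556 + j0.00181) S
|Y| = 0.00584 S → |Z| = 1/|Y| = 171 Ω, ∠Z = −∠Y = -18.1°

-18.1°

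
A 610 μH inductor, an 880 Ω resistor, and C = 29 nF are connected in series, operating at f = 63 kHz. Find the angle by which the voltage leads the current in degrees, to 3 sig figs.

9.95°

ω = 2πf = 395800 rad/s
X_L = ωL = 241 Ω
X_C = 1/(ωC) = 87.1 Ω
Net reactance X = X_L − X_C = 154 Ω
Z = 880 + j154 Ω
|Z| = √(880² + 154²) = 893 Ω
∠Z = arctan(154/880) = 9.95°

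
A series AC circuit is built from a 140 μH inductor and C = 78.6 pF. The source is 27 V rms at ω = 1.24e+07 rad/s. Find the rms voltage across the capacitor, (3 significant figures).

X_L = ωL = 1740 Ω
X_C = 1/(ωC) = 1030 Ω
Net reactance X = X_L − X_C = 710 Ω
Z = j710 Ω
|Z| = √(0² + 710²) = 710 Ω
I = V/|Z| = 38.0 mA
V_C = I·|Z_C| = 0.0380 × 1030 = 39.0 V

39.0 V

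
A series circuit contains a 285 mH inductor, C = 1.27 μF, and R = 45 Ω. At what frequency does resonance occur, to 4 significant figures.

ω₀ = 1/√(LC) = 1/√(0.285 × 1.27e-06) = 1662 rad/s
f₀ = ω₀/(2π) = 264.5 Hz

264.5 Hz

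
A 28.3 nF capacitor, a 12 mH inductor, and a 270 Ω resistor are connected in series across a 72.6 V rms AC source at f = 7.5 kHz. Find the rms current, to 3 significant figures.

222 mA

ω = 2πf = 47120 rad/s
X_L = ωL = 565 Ω
X_C = 1/(ωC) = 750 Ω
Net reactance X = X_L − X_C = -184 Ω
Z = 270 − j184 Ω
|Z| = √(270² + 184²) = 327 Ω
I = V/|Z| = 72.6/327 = 222 mA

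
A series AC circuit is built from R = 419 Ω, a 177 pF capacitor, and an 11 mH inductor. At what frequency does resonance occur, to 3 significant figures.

ω₀ = 1/√(LC) = 1/√(0.011 × 1.77e-10) = 716700 rad/s
f₀ = ω₀/(2π) = 114 kHz

114 kHz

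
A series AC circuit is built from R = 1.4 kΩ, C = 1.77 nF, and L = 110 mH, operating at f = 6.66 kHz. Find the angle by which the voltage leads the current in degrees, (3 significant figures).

ω = 2πf = 41850 rad/s
X_L = ωL = 4600 Ω
X_C = 1/(ωC) = 13500 Ω
Net reactance X = X_L − X_C = -8900 Ω
Z = 1400 − j8900 Ω
|Z| = √(1400² + 8900²) = 9010 Ω
∠Z = arctan(-8900/1400) = -81.1°

-81.1°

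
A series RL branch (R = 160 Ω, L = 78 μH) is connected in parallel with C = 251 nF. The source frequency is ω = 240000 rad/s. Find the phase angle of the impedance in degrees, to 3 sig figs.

X_L = ωL = 18.7 Ω
X_C = 1/(ωC) = 16.6 Ω
Branch 1 (R+jX_L): Z₁ = 160 + j18.7 Ω, |Z₁| = 161 Ω
Branch 2 (−jX_C): Z₂ = −j16.6 Ω
Parallel: Z = Z₁Z₂/(Z₁+Z₂), |Z| = 16.7 Ω, ∠Z = -84.1°

-84.1°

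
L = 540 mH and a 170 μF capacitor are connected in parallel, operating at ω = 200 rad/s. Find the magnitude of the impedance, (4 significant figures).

40.42 Ω

X_L = ωL = 108.0 Ω
X_C = 1/(ωC) = 29.41 Ω
Parallel: admittances add. Y = 1/(jωL) + jωC
Y = (0 + j0.02474) S
|Y| = 0.02474 S → |Z| = 1/|Y| = 40.42 Ω, ∠Z = −∠Y = -90.00°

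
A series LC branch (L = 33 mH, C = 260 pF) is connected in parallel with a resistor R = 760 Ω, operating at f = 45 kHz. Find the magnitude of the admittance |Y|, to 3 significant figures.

ω = 2πf = 282700 rad/s
X_L = ωL = 9330 Ω
X_C = 1/(ωC) = 13600 Ω
Branch 1: Z₁ = R = 760 Ω
Branch 2 (series LC): Z₂ = j(X_L − X_C) = −j4270 Ω
Parallel: Z = Z₁Z₂/(Z₁+Z₂), |Z| = 748 Ω, ∠Z = -10.1°
|Y| = 1/|Z| = 1.34 mS

1.34 mS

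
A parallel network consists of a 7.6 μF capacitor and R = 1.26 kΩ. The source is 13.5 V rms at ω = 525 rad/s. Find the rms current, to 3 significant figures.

X_C = 1/(ωC) = 251 Ω
Parallel: admittances add. Y = 1/R + jωC
Y = (0.000794 + j0.00399) S
|Y| = 0.00407 S → |Z| = 1/|Y| = 246 Ω, ∠Z = −∠Y = -78.8°
I = V/|Z| = 13.5/246 = 54.9 mA

54.9 mA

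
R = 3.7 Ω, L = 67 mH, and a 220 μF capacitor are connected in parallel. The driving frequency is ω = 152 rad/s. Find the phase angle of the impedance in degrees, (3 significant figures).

13.5°

X_L = ωL = 10.2 Ω
X_C = 1/(ωC) = 29.9 Ω
Parallel: admittances add. Y = 1/R + 1/(jωL) + jωC
Y = (0.270 − j0.0648) S
|Y| = 0.278 S → |Z| = 1/|Y| = 3.60 Ω, ∠Z = −∠Y = 13.5°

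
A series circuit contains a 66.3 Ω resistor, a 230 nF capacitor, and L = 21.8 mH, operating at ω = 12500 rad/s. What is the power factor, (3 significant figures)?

0.661

X_L = ωL = 272 Ω
X_C = 1/(ωC) = 348 Ω
Net reactance X = X_L − X_C = -75.3 Ω
Z = 66.3 − j75.3 Ω
|Z| = √(66.3² + 75.3²) = 100 Ω
∠Z = arctan(-75.3/66.3) = -48.6°
cos φ = cos(-48.6°) = 0.661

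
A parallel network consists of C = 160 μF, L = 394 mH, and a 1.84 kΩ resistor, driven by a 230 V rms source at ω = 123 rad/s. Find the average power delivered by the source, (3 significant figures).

28.8 W

X_L = ωL = 48.5 Ω
X_C = 1/(ωC) = 50.8 Ω
Parallel: admittances add. Y = 1/R + 1/(jωL) + jωC
Y = (0.000543 − j0.000955) S
|Y| = 0.00110 S → |Z| = 1/|Y| = 910 Ω, ∠Z = −∠Y = 60.3°
I = V/|Z| = 253 mA
P = VI cos φ = 230 × 0.253 × cos(60.3°) = 28.8 W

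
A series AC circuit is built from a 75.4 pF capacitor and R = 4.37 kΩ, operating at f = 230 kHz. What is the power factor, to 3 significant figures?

0.430

ω = 2πf = 1.445e+06 rad/s
X_C = 1/(ωC) = 9180 Ω
Z = 4370 − j9180 Ω
|Z| = √(4370² + 9180²) = 10200 Ω
∠Z = arctan(-9180/4370) = -64.5°
cos φ = cos(-64.5°) = 0.430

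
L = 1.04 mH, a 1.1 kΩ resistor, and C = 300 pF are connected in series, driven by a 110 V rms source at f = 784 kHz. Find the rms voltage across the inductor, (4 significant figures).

ω = 2πf = 4.926e+06 rad/s
X_L = ωL = 5123 Ω
X_C = 1/(ωC) = 676.7 Ω
Net reactance X = X_L − X_C = 4446 Ω
Z = 1100 + j4446 Ω
|Z| = √(1100² + 4446²) = 4580 Ω
I = V/|Z| = 24.02 mA
V_L = I·|Z_L| = 0.02402 × 5123 = 123.0 V

123.0 V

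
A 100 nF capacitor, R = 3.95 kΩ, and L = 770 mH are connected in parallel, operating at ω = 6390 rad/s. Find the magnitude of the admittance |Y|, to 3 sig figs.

504 μS

X_L = ωL = 4920 Ω
X_C = 1/(ωC) = 1560 Ω
Parallel: admittances add. Y = 1/R + 1/(jωL) + jωC
Y = (0.000253 + j0.000436) S
|Y| = 0.000504 S → |Z| = 1/|Y| = 1980 Ω, ∠Z = −∠Y = -59.8°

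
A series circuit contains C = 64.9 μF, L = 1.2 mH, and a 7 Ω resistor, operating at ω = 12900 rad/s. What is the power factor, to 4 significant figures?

X_L = ωL = 15.48 Ω
X_C = 1/(ωC) = 1.194 Ω
Net reactance X = X_L − X_C = 14.29 Ω
Z = 7.000 + j14.29 Ω
|Z| = √(7.000² + 14.29²) = 15.91 Ω
∠Z = arctan(14.29/7.000) = 63.89°
cos φ = cos(63.89°) = 0.4400

0.4400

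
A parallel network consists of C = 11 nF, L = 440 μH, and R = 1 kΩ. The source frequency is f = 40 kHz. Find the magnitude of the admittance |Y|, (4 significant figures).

ω = 2πf = 251300 rad/s
X_L = ωL = 110.6 Ω
X_C = 1/(ωC) = 361.7 Ω
Parallel: admittances add. Y = 1/R + 1/(jωL) + jωC
Y = (0.001000 − j0.006278) S
|Y| = 0.006357 S → |Z| = 1/|Y| = 157.3 Ω, ∠Z = −∠Y = 80.95°

6.357 mS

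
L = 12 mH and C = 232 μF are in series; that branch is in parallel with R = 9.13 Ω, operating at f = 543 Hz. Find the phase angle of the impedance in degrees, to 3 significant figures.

ω = 2πf = 3412 rad/s
X_L = ωL = 40.9 Ω
X_C = 1/(ωC) = 1.26 Ω
Branch 1: Z₁ = R = 9.13 Ω
Branch 2 (series LC): Z₂ = j(X_L − X_C) = j39.7 Ω
Parallel: Z = Z₁Z₂/(Z₁+Z₂), |Z| = 8.90 Ω, ∠Z = 13.0°

13.0°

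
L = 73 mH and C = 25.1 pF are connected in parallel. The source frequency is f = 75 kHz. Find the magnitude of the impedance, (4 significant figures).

58000 Ω

ω = 2πf = 471200 rad/s
X_L = ωL = 34400 Ω
X_C = 1/(ωC) = 84540 Ω
Parallel: admittances add. Y = 1/(jωL) + jωC
Y = (0 − j1.724e-05) S
|Y| = 1.724e-05 S → |Z| = 1/|Y| = 58000 Ω, ∠Z = −∠Y = 90.00°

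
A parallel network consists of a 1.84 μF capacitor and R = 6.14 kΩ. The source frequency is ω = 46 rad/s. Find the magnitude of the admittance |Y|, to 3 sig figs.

184 μS

X_C = 1/(ωC) = 11800 Ω
Parallel: admittances add. Y = 1/R + jωC
Y = (0.000163 + j8.46e-05) S
|Y| = 0.000184 S → |Z| = 1/|Y| = 5450 Ω, ∠Z = −∠Y = -27.5°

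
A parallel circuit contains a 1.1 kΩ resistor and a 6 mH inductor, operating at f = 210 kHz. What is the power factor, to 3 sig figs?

0.990

ω = 2πf = 1.319e+06 rad/s
X_L = ωL = 7920 Ω
Parallel: admittances add. Y = 1/R + 1/(jωL)
Y = (0.000909 − j0.000126) S
|Y| = 0.000918 S → |Z| = 1/|Y| = 1090 Ω, ∠Z = −∠Y = 7.91°
cos φ = cos(7.91°) = 0.990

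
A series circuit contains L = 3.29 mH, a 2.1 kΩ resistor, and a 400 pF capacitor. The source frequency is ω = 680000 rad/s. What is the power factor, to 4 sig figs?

0.8249

X_L = ωL = 2237 Ω
X_C = 1/(ωC) = 3676 Ω
Net reactance X = X_L − X_C = -1439 Ω
Z = 2100 − j1439 Ω
|Z| = √(2100² + 1439²) = 2546 Ω
∠Z = arctan(-1439/2100) = -34.43°
cos φ = cos(-34.43°) = 0.8249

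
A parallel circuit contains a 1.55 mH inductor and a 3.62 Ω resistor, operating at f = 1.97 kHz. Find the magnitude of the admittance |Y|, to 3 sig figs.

281 mS

ω = 2πf = 12380 rad/s
X_L = ωL = 19.2 Ω
Parallel: admittances add. Y = 1/R + 1/(jωL)
Y = (0.276 − j0.0521) S
|Y| = 0.281 S → |Z| = 1/|Y| = 3.56 Ω, ∠Z = −∠Y = 10.7°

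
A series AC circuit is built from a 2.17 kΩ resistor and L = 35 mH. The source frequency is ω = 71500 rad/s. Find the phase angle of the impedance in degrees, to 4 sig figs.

X_L = ωL = 2503 Ω
Z = 2170 + j2503 Ω
|Z| = √(2170² + 2503²) = 3312 Ω
∠Z = arctan(2503/2170) = 49.07°

49.07°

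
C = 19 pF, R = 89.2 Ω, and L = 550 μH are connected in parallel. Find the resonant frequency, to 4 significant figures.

ω₀ = 1/√(LC) = 1/√(0.00055 × 1.9e-11) = 9.782e+06 rad/s
f₀ = ω₀/(2π) = 1.557 MHz

1.557 MHz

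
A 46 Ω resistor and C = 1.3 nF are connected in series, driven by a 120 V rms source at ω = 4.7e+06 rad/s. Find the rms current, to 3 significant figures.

X_C = 1/(ωC) = 164 Ω
Z = 46.0 − j164 Ω
|Z| = √(46.0² + 164²) = 170 Ω
I = V/|Z| = 120/170 = 706 mA

706 mA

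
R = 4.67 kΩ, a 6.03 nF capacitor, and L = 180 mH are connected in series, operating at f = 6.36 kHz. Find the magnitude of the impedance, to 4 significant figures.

ω = 2πf = 39960 rad/s
X_L = ωL = 7193 Ω
X_C = 1/(ωC) = 4150 Ω
Net reactance X = X_L − X_C = 3043 Ω
Z = 4670 + j3043 Ω
|Z| = √(4670² + 3043²) = 5574 Ω

5574 Ω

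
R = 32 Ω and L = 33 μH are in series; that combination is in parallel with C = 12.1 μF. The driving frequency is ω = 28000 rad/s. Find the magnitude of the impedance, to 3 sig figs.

2.95 Ω

X_L = ωL = 0.924 Ω
X_C = 1/(ωC) = 2.95 Ω
Branch 1 (R+jX_L): Z₁ = 32.0 + j0.924 Ω, |Z₁| = 32.0 Ω
Branch 2 (−jX_C): Z₂ = −j2.95 Ω
Parallel: Z = Z₁Z₂/(Z₁+Z₂), |Z| = 2.95 Ω, ∠Z = -84.7°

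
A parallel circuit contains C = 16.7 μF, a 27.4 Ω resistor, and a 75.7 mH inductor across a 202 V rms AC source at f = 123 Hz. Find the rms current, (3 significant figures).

7.42 A

ω = 2πf = 772.8 rad/s
X_L = ωL = 58.5 Ω
X_C = 1/(ωC) = 77.5 Ω
Parallel: admittances add. Y = 1/R + 1/(jωL) + jωC
Y = (0.0365 − j0.00419) S
|Y| = 0.0367 S → |Z| = 1/|Y| = 27.2 Ω, ∠Z = −∠Y = 6.54°
I = V/|Z| = 202/27.2 = 7.42 A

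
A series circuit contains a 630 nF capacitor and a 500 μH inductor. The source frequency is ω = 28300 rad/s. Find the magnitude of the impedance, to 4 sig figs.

X_L = ωL = 14.15 Ω
X_C = 1/(ωC) = 56.09 Ω
Net reactance X = X_L − X_C = -41.94 Ω
Z = − j41.94 Ω
|Z| = √(0² + 41.94²) = 41.94 Ω

41.94 Ω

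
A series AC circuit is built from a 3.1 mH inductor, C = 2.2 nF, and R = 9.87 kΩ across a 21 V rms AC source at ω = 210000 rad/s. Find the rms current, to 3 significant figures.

X_L = ωL = 651 Ω
X_C = 1/(ωC) = 2160 Ω
Net reactance X = X_L − X_C = -1510 Ω
Z = 9870 − j1510 Ω
|Z| = √(9870² + 1510²) = 9990 Ω
I = V/|Z| = 21/9990 = 2.10 mA

2.10 mA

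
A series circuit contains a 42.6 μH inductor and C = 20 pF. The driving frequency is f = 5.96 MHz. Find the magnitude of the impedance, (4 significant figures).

260.1 Ω

ω = 2πf = 3.745e+07 rad/s
X_L = ωL = 1595 Ω
X_C = 1/(ωC) = 1335 Ω
Net reactance X = X_L − X_C = 260.1 Ω
Z = j260.1 Ω
|Z| = √(0² + 260.1²) = 260.1 Ω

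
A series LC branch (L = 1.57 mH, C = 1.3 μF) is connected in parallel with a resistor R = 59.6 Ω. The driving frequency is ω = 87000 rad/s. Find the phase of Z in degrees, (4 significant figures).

25.01°

X_L = ωL = 136.6 Ω
X_C = 1/(ωC) = 8.842 Ω
Branch 1: Z₁ = R = 59.60 Ω
Branch 2 (series LC): Z₂ = j(X_L − X_C) = j127.7 Ω
Parallel: Z = Z₁Z₂/(Z₁+Z₂), |Z| = 54.01 Ω, ∠Z = 25.01°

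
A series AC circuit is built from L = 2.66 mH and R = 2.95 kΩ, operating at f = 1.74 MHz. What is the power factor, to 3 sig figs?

0.101

ω = 2πf = 1.093e+07 rad/s
X_L = ωL = 29100 Ω
Z = 2950 + j29100 Ω
|Z| = √(2950² + 29100²) = 29200 Ω
∠Z = arctan(29100/2950) = 84.2°
cos φ = cos(84.2°) = 0.101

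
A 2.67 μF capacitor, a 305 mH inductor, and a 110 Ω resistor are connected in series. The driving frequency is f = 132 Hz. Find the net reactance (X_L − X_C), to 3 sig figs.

ω = 2πf = 829.4 rad/s
X_L = ωL = 253 Ω
X_C = 1/(ωC) = 452 Ω
X = 253 − 452 = -199 Ω

-199 Ω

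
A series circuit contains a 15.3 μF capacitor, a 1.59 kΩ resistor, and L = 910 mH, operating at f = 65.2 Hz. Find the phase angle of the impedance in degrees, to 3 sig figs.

7.64°

ω = 2πf = 409.7 rad/s
X_L = ωL = 373 Ω
X_C = 1/(ωC) = 160 Ω
Net reactance X = X_L − X_C = 213 Ω
Z = 1590 + j213 Ω
|Z| = √(1590² + 213²) = 1600 Ω
∠Z = arctan(213/1590) = 7.64°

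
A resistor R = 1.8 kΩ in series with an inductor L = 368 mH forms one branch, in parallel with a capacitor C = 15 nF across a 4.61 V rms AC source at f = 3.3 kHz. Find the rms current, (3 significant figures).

ω = 2πf = 20730 rad/s
X_L = ωL = 7630 Ω
X_C = 1/(ωC) = 3220 Ω
Branch 1 (R+jX_L): Z₁ = 1800 + j7630 Ω, |Z₁| = 7840 Ω
Branch 2 (−jX_C): Z₂ = −j3220 Ω
Parallel: Z = Z₁Z₂/(Z₁+Z₂), |Z| = 5290 Ω, ∠Z = -81.1°
I = V/|Z| = 4.61/5290 = 872 μA

872 μA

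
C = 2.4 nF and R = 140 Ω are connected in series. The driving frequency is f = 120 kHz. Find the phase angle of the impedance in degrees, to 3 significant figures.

-75.8°

ω = 2πf = 754000 rad/s
X_C = 1/(ωC) = 553 Ω
Z = 140 − j553 Ω
|Z| = √(140² + 553²) = 570 Ω
∠Z = arctan(-553/140) = -75.8°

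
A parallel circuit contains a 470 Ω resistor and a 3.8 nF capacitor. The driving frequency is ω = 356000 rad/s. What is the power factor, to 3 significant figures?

X_C = 1/(ωC) = 739 Ω
Parallel: admittances add. Y = 1/R + jωC
Y = (0.00213 + j0.00135) S
|Y| = 0.00252 S → |Z| = 1/|Y| = 397 Ω, ∠Z = −∠Y = -32.4°
cos φ = cos(-32.4°) = 0.844

0.844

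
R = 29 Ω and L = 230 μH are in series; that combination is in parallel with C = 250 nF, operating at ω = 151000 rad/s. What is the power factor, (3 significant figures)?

X_L = ωL = 34.7 Ω
X_C = 1/(ωC) = 26.5 Ω
Branch 1 (R+jX_L): Z₁ = 29.0 + j34.7 Ω, |Z₁| = 45.2 Ω
Branch 2 (−jX_C): Z₂ = −j26.5 Ω
Parallel: Z = Z₁Z₂/(Z₁+Z₂), |Z| = 39.8 Ω, ∠Z = -55.7°
cos φ = cos(-55.7°) = 0.563

0.563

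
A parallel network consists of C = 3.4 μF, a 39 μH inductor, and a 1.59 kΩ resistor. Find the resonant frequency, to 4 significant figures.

13.82 kHz

ω₀ = 1/√(LC) = 1/√(3.9e-05 × 3.4e-06) = 86840 rad/s
f₀ = ω₀/(2π) = 13.82 kHz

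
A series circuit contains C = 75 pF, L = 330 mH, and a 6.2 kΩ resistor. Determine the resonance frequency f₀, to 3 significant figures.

32.0 kHz

ω₀ = 1/√(LC) = 1/√(0.33 × 7.5e-11) = 201000 rad/s
f₀ = ω₀/(2π) = 32.0 kHz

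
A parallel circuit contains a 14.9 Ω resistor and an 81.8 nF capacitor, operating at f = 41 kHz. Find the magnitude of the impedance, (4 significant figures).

14.22 Ω

ω = 2πf = 257600 rad/s
X_C = 1/(ωC) = 47.46 Ω
Parallel: admittances add. Y = 1/R + jωC
Y = (0.06711 + j0.02107) S
|Y| = 0.07034 S → |Z| = 1/|Y| = 14.22 Ω, ∠Z = −∠Y = -17.43°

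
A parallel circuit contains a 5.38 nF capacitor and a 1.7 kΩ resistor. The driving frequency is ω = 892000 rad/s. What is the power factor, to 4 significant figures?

0.1217

X_C = 1/(ωC) = 208.4 Ω
Parallel: admittances add. Y = 1/R + jωC
Y = (0.0005882 + j0.004799) S
|Y| = 0.004835 S → |Z| = 1/|Y| = 206.8 Ω, ∠Z = −∠Y = -83.01°
cos φ = cos(-83.01°) = 0.1217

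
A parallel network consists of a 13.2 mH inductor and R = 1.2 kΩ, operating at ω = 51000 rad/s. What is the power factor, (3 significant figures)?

0.489

X_L = ωL = 673 Ω
Parallel: admittances add. Y = 1/R + 1/(jωL)
Y = (0.000833 − j0.00149) S
|Y| = 0.00170 S → |Z| = 1/|Y| = 587 Ω, ∠Z = −∠Y = 60.7°
cos φ = cos(60.7°) = 0.489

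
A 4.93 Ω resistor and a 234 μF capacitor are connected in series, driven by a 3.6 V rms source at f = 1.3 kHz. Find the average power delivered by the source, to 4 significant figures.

ω = 2πf = 8168 rad/s
X_C = 1/(ωC) = 0.5232 Ω
Z = 4.930 − j0.5232 Ω
|Z| = √(4.930² + 0.5232²) = 4.958 Ω
∠Z = arctan(-0.5232/4.930) = -6.058°
I = V/|Z| = 726.1 mA
P = VI cos φ = 3.6 × 0.7261 × cos(-6.058°) = 2.600 W

2.600 W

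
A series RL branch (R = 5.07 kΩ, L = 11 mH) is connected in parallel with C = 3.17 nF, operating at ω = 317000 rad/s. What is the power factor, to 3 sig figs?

0.145

X_L = ωL = 3490 Ω
X_C = 1/(ωC) = 995 Ω
Branch 1 (R+jX_L): Z₁ = 5070 + j3490 Ω, |Z₁| = 6150 Ω
Branch 2 (−jX_C): Z₂ = −j995 Ω
Parallel: Z = Z₁Z₂/(Z₁+Z₂), |Z| = 1080 Ω, ∠Z = -81.7°
cos φ = cos(-81.7°) = 0.145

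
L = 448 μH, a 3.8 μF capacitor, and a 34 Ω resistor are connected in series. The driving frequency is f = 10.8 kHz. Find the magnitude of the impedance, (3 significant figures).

ω = 2πf = 67860 rad/s
X_L = ωL = 30.4 Ω
X_C = 1/(ωC) = 3.88 Ω
Net reactance X = X_L − X_C = 26.5 Ω
Z = 34.0 + j26.5 Ω
|Z| = √(34.0² + 26.5²) = 43.1 Ω

43.1 Ω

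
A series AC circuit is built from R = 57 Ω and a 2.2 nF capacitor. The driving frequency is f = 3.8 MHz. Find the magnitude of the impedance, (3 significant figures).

ω = 2πf = 2.388e+07 rad/s
X_C = 1/(ωC) = 19.0 Ω
Z = 57.0 − j19.0 Ω
|Z| = √(57.0² + 19.0²) = 60.1 Ω

60.1 Ω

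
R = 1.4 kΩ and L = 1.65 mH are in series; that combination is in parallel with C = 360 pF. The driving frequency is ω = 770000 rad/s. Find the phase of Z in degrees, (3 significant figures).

X_L = ωL = 1270 Ω
X_C = 1/(ωC) = 3610 Ω
Branch 1 (R+jX_L): Z₁ = 1400 + j1270 Ω, |Z₁| = 1890 Ω
Branch 2 (−jX_C): Z₂ = −j3610 Ω
Parallel: Z = Z₁Z₂/(Z₁+Z₂), |Z| = 2500 Ω, ∠Z = 11.3°

11.3°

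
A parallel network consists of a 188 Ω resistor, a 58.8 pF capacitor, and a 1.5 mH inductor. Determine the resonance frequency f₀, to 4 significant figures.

535.9 kHz

ω₀ = 1/√(LC) = 1/√(0.0015 × 5.88e-11) = 3.367e+06 rad/s
f₀ = ω₀/(2π) = 535.9 kHz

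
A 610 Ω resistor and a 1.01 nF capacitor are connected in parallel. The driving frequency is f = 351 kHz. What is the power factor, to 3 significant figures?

0.593

ω = 2πf = 2.205e+06 rad/s
X_C = 1/(ωC) = 449 Ω
Parallel: admittances add. Y = 1/R + jωC
Y = (0.00164 + j0.00223) S
|Y| = 0.00277 S → |Z| = 1/|Y| = 362 Ω, ∠Z = −∠Y = -53.6°
cos φ = cos(-53.6°) = 0.593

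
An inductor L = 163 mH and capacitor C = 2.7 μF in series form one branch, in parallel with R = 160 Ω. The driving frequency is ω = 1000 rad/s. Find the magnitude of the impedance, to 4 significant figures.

126.7 Ω

X_L = ωL = 163.0 Ω
X_C = 1/(ωC) = 370.4 Ω
Branch 1: Z₁ = R = 160.0 Ω
Branch 2 (series LC): Z₂ = j(X_L − X_C) = −j207.4 Ω
Parallel: Z = Z₁Z₂/(Z₁+Z₂), |Z| = 126.7 Ω, ∠Z = -37.65°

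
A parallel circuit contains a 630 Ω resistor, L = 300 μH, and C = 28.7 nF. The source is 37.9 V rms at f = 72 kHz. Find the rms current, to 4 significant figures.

221.2 mA

ω = 2πf = 452400 rad/s
X_L = ωL = 135.7 Ω
X_C = 1/(ωC) = 77.02 Ω
Parallel: admittances add. Y = 1/R + 1/(jωL) + jωC
Y = (0.001587 + j0.005615) S
|Y| = 0.005835 S → |Z| = 1/|Y| = 171.4 Ω, ∠Z = −∠Y = -74.22°
I = V/|Z| = 37.9/171.4 = 221.2 mA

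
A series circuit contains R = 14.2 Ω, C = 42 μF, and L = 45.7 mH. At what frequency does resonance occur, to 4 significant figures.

114.9 Hz

ω₀ = 1/√(LC) = 1/√(0.0457 × 4.2e-05) = 721.8 rad/s
f₀ = ω₀/(2π) = 114.9 Hz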